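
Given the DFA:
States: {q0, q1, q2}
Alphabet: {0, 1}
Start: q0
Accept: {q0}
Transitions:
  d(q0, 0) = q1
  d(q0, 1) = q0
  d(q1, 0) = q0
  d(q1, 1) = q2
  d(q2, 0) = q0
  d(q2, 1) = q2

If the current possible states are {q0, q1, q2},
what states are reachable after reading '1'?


Apply transition on '1' from each current state:
  d(q0, 1) = q0
  d(q1, 1) = q2
  d(q2, 1) = q2

{q0, q2}


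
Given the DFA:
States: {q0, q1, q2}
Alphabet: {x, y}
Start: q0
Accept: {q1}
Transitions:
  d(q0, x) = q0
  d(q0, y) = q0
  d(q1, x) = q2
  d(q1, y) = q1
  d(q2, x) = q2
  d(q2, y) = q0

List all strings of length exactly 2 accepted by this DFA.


All strings of length 2: 4 total
Accepted: 0

None


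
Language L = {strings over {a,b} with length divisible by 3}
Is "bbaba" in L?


length = 5; 5 mod 3 = 2

No, "bbaba" is not in L


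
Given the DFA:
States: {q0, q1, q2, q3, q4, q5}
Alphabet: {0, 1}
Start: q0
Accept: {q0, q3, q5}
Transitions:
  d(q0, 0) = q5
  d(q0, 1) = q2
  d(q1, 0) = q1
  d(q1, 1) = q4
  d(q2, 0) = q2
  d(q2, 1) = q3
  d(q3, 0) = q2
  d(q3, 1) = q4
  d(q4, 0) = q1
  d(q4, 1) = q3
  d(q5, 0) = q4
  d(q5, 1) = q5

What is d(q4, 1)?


Looking up transition d(q4, 1)

q3


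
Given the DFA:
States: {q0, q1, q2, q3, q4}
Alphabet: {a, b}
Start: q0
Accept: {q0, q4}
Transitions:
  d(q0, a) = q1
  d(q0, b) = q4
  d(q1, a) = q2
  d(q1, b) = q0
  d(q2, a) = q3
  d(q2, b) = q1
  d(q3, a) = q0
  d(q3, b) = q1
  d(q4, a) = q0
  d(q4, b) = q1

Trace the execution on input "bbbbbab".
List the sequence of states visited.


Input: bbbbbab
d(q0, b) = q4
d(q4, b) = q1
d(q1, b) = q0
d(q0, b) = q4
d(q4, b) = q1
d(q1, a) = q2
d(q2, b) = q1


q0 -> q4 -> q1 -> q0 -> q4 -> q1 -> q2 -> q1


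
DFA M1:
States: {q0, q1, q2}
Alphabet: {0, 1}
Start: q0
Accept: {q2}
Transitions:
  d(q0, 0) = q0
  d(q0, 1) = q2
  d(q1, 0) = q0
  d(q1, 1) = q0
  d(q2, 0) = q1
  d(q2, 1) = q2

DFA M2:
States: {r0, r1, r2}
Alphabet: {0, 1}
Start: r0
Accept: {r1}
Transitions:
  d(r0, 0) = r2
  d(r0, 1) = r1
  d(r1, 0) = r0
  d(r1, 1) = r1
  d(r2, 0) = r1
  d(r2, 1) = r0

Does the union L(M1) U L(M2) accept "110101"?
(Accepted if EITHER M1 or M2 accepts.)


M1: final=q2 accepted=True
M2: final=r1 accepted=True

Yes, union accepts


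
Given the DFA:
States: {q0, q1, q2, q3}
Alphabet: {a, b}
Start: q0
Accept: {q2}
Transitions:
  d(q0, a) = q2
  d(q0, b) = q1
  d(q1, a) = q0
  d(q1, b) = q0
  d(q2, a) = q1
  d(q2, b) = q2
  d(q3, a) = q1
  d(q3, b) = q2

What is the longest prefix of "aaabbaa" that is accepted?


Run the DFA, marking each prefix where the state is accepting:
  "" -> q0 [reject]
  "a" -> q2 [accept]
  "aa" -> q1 [reject]
  "aaa" -> q0 [reject]
  "aaab" -> q1 [reject]
  "aaabb" -> q0 [reject]
  "aaabba" -> q2 [accept]
  "aaabbaa" -> q1 [reject]

"aaabba"


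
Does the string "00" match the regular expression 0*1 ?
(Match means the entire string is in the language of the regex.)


|string| = 2; first = '0'; last = '0'

No, "00" does not match 0*1


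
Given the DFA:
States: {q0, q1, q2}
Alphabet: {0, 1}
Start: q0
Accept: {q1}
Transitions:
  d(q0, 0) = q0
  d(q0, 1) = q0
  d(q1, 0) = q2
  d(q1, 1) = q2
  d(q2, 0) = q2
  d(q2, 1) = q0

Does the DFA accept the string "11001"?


Trace: q0 -> q0 -> q0 -> q0 -> q0 -> q0
Final state: q0
Accept states: {q1}

No, rejected (final state q0 is not an accept state)


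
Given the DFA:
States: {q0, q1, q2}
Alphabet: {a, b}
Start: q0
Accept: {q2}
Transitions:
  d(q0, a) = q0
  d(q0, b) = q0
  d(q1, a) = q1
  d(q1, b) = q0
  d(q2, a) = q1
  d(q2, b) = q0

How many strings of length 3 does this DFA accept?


Enumerating all length-3 strings:
  "aaa" -> q0 [reject]
  "aab" -> q0 [reject]
  "aba" -> q0 [reject]
  "abb" -> q0 [reject]
  "baa" -> q0 [reject]
  "bab" -> q0 [reject]
  "bba" -> q0 [reject]
  "bbb" -> q0 [reject]

0 out of 8


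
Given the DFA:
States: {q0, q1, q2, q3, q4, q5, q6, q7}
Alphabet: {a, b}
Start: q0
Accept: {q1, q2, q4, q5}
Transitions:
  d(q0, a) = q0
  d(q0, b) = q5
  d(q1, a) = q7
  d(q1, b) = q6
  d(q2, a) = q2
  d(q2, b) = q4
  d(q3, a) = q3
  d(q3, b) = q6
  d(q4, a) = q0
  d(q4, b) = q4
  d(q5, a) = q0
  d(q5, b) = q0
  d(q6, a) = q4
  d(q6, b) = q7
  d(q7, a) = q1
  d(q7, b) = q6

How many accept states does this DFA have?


Accept states listed: {q1, q2, q4, q5}
Counting: q1(1) q2(2) q4(3) q5(4)

4


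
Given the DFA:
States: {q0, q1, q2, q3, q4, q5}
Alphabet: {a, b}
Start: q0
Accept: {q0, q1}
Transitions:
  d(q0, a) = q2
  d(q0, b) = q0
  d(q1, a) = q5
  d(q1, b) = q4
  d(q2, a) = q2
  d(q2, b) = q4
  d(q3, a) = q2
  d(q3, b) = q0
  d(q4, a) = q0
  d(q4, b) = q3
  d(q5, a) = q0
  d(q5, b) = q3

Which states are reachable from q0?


BFS from q0:
  layer 0: {q0}
  layer 1: {q2}
  layer 2: {q4}
  layer 3: {q3}

{q0, q2, q3, q4}


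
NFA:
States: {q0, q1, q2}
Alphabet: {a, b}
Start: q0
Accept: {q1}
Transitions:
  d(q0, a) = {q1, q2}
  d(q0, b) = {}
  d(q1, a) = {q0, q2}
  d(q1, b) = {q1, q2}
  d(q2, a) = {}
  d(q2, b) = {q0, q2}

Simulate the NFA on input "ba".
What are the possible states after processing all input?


Start: {q0}
  --b--> {}
  --a--> {}

{} (empty set, no valid transitions)


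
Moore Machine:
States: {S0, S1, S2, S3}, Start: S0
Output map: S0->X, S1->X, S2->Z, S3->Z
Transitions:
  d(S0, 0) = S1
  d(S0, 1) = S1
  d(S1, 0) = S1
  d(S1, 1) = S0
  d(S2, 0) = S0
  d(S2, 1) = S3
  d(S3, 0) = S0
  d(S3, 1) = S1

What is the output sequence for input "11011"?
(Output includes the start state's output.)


Start: S0 (output X)
  --1--> S1 (output X)
  --1--> S0 (output X)
  --0--> S1 (output X)
  --1--> S0 (output X)
  --1--> S1 (output X)

"XXXXXX"


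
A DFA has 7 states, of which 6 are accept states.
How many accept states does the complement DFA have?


Complement swaps accept and non-accept states.
7 - 6 = 1

1


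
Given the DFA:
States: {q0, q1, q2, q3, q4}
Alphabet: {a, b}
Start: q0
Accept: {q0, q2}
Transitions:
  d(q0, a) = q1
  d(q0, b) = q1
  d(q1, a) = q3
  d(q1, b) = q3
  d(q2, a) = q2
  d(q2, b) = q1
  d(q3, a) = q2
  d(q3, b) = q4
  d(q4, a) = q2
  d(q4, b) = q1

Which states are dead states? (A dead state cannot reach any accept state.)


Forward reachability from each state:
  q0 -> reaches accept state q0 (live)
  q1 -> reaches accept state q2 (live)
  q2 -> reaches accept state q2 (live)
  q3 -> reaches accept state q2 (live)
  q4 -> reaches accept state q2 (live)

None (all states can reach an accept state)


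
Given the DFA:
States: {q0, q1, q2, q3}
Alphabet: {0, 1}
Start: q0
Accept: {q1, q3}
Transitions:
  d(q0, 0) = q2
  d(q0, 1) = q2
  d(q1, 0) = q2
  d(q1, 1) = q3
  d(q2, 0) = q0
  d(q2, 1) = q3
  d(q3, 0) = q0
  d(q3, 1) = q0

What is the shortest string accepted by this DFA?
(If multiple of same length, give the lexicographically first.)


BFS by string length (lex-first path to each state shown):
  len 0: q0<-""
  len 1: q2<-"0"
  len 2: q0<-"00", q3<-"01"
Found accept state at length 2.

"01"


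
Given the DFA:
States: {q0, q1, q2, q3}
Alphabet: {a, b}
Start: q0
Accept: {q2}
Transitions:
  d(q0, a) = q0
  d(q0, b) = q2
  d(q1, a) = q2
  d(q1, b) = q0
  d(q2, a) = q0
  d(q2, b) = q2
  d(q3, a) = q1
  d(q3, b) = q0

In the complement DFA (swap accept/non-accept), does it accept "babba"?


Trace: q0 -> q2 -> q0 -> q2 -> q2 -> q0
Final: q0
Original accept: {q2}
Complement: q0 is not in original accept

Yes, complement accepts (original rejects)


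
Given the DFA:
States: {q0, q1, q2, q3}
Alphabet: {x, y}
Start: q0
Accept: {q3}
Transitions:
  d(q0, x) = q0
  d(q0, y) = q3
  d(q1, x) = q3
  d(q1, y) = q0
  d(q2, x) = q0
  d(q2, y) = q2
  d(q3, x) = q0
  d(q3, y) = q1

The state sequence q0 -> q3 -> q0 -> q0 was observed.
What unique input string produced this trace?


Trace back each transition to find the symbol:
  q0 --[y]--> q3
  q3 --[x]--> q0
  q0 --[x]--> q0

"yxx"


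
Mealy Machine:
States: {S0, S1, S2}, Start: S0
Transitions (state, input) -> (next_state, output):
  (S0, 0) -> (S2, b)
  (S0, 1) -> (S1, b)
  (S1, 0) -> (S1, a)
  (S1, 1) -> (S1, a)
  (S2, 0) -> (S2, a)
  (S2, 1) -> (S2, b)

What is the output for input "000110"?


Step-by-step:
  (S0, 0) -> (S2, b)
  (S2, 0) -> (S2, a)
  (S2, 0) -> (S2, a)
  (S2, 1) -> (S2, b)
  (S2, 1) -> (S2, b)
  (S2, 0) -> (S2, a)

"baabba"


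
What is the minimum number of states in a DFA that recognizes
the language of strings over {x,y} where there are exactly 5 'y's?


States: count = 0, 1, ..., 5 (that's 6 states), plus a dead state for count > 5.
Total: 6 + 1 = 7. Accept = count-5 state.

7


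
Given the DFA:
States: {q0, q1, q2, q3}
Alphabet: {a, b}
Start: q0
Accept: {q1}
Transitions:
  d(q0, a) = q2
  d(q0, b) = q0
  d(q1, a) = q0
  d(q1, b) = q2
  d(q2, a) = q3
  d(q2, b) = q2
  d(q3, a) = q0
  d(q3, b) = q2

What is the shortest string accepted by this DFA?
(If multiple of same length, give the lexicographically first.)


BFS by string length (lex-first path to each state shown):
  len 0: q0<-""
  len 1: q0<-"b", q2<-"a"
  len 2: q0<-"bb", q2<-"ab", q3<-"aa"
  len 3: q0<-"aaa", q2<-"aab", q3<-"aba"
  len 4: q0<-"aaab", q2<-"aaaa", q3<-"aaba"
  len 5: q0<-"aaabb", q2<-"aaaab", q3<-"aaaaa"
  len 6: q0<-"aaaaaa", q2<-"aaaaab", q3<-"aaaaba"
  len 7: q0<-"aaaaaab", q2<-"aaaaaaa", q3<-"aaaaaba"
  len 8: q0<-"aaaaaabb", q2<-"aaaaaaab", q3<-"aaaaaaaa"

No string accepted (empty language)


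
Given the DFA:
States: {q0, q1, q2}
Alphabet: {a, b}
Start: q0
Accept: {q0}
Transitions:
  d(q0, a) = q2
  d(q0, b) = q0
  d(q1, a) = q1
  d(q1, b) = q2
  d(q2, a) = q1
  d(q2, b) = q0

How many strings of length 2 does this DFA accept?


Enumerating all length-2 strings:
  "aa" -> q1 [reject]
  "ab" -> q0 [accept]
  "ba" -> q2 [reject]
  "bb" -> q0 [accept]

2 out of 4


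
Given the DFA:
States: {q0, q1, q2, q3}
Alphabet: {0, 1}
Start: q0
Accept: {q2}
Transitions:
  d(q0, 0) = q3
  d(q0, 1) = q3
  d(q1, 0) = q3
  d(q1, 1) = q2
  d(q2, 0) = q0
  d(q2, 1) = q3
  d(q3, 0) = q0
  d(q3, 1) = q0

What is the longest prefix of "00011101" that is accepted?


Run the DFA, marking each prefix where the state is accepting:
  "" -> q0 [reject]
  "0" -> q3 [reject]
  "00" -> q0 [reject]
  "000" -> q3 [reject]
  "0001" -> q0 [reject]
  "00011" -> q3 [reject]
  "000111" -> q0 [reject]
  "0001110" -> q3 [reject]
  "00011101" -> q0 [reject]

No prefix is accepted


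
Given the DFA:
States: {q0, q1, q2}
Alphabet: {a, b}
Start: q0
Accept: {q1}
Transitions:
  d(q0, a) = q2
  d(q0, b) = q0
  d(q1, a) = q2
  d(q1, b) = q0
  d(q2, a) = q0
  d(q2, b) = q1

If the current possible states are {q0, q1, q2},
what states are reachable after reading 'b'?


Apply transition on 'b' from each current state:
  d(q0, b) = q0
  d(q1, b) = q0
  d(q2, b) = q1

{q0, q1}


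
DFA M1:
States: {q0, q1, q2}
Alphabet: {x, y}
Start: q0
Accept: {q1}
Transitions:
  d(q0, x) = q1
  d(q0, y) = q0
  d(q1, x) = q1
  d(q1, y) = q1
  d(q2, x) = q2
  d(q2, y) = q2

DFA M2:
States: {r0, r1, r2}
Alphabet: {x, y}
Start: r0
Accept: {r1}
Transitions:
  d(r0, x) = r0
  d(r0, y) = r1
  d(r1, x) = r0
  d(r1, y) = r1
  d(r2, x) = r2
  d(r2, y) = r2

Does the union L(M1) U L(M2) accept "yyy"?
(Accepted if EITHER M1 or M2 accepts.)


M1: final=q0 accepted=False
M2: final=r1 accepted=True

Yes, union accepts


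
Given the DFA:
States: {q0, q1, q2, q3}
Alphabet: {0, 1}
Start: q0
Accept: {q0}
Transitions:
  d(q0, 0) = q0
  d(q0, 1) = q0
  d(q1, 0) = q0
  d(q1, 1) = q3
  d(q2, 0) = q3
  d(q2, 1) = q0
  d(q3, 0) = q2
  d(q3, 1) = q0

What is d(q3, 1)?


Looking up transition d(q3, 1)

q0


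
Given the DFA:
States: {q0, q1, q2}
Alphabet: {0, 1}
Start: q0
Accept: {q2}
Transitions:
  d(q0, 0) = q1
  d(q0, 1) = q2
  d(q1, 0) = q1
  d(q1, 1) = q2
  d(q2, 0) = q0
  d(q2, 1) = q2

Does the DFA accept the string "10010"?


Trace: q0 -> q2 -> q0 -> q1 -> q2 -> q0
Final state: q0
Accept states: {q2}

No, rejected (final state q0 is not an accept state)


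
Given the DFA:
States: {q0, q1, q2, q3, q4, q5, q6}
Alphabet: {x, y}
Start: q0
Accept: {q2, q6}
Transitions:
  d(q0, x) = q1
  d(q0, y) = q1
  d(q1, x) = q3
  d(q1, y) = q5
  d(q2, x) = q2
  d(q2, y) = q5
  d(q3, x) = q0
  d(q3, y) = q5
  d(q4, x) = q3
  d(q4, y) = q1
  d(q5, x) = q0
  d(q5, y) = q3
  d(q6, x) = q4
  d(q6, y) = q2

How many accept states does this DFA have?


Accept states listed: {q2, q6}
Counting: q2(1) q6(2)

2


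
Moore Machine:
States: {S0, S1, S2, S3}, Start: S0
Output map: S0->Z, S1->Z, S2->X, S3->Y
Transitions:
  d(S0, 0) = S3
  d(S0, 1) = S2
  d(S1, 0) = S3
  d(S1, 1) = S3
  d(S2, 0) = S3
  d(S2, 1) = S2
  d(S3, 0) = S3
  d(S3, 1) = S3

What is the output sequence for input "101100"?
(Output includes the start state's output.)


Start: S0 (output Z)
  --1--> S2 (output X)
  --0--> S3 (output Y)
  --1--> S3 (output Y)
  --1--> S3 (output Y)
  --0--> S3 (output Y)
  --0--> S3 (output Y)

"ZXYYYYY"


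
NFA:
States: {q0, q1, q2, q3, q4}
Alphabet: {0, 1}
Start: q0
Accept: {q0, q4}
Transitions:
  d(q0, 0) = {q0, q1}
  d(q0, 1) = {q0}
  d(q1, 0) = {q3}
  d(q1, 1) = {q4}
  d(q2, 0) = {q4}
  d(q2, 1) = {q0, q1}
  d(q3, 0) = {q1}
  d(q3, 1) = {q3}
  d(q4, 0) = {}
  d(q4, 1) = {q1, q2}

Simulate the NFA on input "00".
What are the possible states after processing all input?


Start: {q0}
  --0--> {q0, q1}
  --0--> {q0, q1, q3}

{q0, q1, q3}


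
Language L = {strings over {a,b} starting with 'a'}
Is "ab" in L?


first symbol = 'a'

Yes, "ab" is in L


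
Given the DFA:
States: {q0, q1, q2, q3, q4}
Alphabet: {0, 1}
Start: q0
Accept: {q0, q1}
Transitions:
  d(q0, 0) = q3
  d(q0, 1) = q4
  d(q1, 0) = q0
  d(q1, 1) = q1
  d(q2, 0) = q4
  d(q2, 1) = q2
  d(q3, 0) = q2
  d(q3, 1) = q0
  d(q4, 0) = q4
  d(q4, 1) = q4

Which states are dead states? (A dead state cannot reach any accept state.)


Forward reachability from each state:
  q0 -> reaches accept state q0 (live)
  q1 -> reaches accept state q0 (live)
  q2 -> reaches {q2, q4}, no accept state (dead)
  q3 -> reaches accept state q0 (live)
  q4 -> reaches {q4}, no accept state (dead)

{q2, q4}


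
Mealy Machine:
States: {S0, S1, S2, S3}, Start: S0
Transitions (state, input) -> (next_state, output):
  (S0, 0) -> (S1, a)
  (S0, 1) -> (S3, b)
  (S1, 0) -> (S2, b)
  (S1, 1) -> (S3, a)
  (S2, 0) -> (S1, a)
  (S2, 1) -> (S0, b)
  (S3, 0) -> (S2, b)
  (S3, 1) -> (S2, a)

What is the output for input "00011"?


Step-by-step:
  (S0, 0) -> (S1, a)
  (S1, 0) -> (S2, b)
  (S2, 0) -> (S1, a)
  (S1, 1) -> (S3, a)
  (S3, 1) -> (S2, a)

"abaaa"


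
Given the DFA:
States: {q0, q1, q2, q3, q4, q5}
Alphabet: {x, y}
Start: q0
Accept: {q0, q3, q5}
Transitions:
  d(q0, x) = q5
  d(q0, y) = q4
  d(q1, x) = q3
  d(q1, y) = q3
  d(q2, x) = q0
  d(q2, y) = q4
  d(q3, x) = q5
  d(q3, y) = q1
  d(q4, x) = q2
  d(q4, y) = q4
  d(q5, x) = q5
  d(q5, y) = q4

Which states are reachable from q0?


BFS from q0:
  layer 0: {q0}
  layer 1: {q4, q5}
  layer 2: {q2}

{q0, q2, q4, q5}


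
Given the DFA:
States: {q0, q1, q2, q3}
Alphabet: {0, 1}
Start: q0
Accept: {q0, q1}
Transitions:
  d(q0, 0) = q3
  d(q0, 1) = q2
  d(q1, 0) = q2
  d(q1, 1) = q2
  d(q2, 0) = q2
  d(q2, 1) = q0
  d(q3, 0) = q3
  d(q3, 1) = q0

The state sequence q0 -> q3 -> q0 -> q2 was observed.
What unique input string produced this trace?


Trace back each transition to find the symbol:
  q0 --[0]--> q3
  q3 --[1]--> q0
  q0 --[1]--> q2

"011"


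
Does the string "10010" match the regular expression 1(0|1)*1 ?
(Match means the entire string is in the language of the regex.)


|string| = 5; first = '1'; last = '0'

No, "10010" does not match 1(0|1)*1


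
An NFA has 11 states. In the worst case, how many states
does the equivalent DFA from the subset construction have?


Subset construction: one DFA state per subset of NFA states.
2^11 = 2048

2048


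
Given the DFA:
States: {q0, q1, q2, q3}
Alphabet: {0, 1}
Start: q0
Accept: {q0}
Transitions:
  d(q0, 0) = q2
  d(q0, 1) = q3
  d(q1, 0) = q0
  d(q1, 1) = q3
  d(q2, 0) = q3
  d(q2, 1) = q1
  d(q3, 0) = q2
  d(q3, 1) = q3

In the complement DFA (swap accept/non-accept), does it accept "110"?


Trace: q0 -> q3 -> q3 -> q2
Final: q2
Original accept: {q0}
Complement: q2 is not in original accept

Yes, complement accepts (original rejects)


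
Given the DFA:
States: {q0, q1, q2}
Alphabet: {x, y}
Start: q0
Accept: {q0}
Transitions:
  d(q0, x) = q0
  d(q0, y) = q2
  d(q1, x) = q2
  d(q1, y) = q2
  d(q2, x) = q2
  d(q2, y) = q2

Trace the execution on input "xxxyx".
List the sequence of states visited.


Input: xxxyx
d(q0, x) = q0
d(q0, x) = q0
d(q0, x) = q0
d(q0, y) = q2
d(q2, x) = q2


q0 -> q0 -> q0 -> q0 -> q2 -> q2


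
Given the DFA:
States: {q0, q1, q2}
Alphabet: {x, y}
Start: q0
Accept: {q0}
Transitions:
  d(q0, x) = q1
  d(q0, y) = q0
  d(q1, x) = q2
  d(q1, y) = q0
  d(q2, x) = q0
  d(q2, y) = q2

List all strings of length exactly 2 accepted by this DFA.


All strings of length 2: 4 total
Accepted: 2

"xy", "yy"


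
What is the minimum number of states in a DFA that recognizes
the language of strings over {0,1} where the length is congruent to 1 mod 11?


States track (length) mod 11.
Need 11 states: one per remainder 0..10; accept = remainder 1.

11


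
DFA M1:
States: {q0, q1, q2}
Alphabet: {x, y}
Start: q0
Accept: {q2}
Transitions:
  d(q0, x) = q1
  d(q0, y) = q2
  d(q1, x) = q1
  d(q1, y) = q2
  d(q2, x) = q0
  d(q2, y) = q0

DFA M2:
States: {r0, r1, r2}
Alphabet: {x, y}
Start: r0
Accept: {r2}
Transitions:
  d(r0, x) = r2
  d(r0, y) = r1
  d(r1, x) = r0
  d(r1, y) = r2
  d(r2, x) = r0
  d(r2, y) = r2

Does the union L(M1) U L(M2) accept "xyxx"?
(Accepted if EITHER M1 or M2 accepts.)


M1: final=q1 accepted=False
M2: final=r2 accepted=True

Yes, union accepts


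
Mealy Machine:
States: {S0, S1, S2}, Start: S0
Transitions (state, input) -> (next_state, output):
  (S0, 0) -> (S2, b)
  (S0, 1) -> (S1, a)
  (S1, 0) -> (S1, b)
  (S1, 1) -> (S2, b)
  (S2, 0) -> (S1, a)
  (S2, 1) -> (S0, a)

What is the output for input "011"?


Step-by-step:
  (S0, 0) -> (S2, b)
  (S2, 1) -> (S0, a)
  (S0, 1) -> (S1, a)

"baa"


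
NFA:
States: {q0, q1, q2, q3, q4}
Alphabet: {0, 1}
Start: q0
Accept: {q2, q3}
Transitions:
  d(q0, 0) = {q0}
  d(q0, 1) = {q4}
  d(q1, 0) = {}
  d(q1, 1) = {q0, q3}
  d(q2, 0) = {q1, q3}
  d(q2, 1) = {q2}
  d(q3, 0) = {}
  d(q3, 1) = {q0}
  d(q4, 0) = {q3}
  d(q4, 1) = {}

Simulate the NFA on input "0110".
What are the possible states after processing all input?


Start: {q0}
  --0--> {q0}
  --1--> {q4}
  --1--> {}
  --0--> {}

{} (empty set, no valid transitions)


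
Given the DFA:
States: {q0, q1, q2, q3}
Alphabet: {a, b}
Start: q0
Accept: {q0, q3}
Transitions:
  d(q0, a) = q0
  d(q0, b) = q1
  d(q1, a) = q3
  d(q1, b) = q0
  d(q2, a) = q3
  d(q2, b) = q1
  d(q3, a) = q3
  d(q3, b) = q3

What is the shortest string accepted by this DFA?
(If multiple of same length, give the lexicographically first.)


BFS by string length (lex-first path to each state shown):
  len 0: q0<-""
Found accept state at length 0.

"" (empty string)


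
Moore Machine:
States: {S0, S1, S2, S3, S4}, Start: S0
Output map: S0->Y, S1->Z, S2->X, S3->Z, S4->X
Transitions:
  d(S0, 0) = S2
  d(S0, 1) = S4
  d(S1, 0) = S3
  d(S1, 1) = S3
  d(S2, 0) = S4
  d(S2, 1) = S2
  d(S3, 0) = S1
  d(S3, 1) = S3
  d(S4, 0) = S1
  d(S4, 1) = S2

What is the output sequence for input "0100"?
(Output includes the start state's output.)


Start: S0 (output Y)
  --0--> S2 (output X)
  --1--> S2 (output X)
  --0--> S4 (output X)
  --0--> S1 (output Z)

"YXXXZ"


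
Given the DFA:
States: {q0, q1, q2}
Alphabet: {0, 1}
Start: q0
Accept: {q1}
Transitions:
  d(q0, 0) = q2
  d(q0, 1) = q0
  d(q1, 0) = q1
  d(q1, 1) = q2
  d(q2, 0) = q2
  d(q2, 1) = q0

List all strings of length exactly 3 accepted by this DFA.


All strings of length 3: 8 total
Accepted: 0

None


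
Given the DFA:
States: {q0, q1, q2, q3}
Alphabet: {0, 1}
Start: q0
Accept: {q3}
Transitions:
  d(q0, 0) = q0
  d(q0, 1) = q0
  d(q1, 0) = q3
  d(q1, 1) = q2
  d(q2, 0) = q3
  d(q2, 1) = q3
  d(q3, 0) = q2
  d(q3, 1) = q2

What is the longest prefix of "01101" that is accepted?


Run the DFA, marking each prefix where the state is accepting:
  "" -> q0 [reject]
  "0" -> q0 [reject]
  "01" -> q0 [reject]
  "011" -> q0 [reject]
  "0110" -> q0 [reject]
  "01101" -> q0 [reject]

No prefix is accepted


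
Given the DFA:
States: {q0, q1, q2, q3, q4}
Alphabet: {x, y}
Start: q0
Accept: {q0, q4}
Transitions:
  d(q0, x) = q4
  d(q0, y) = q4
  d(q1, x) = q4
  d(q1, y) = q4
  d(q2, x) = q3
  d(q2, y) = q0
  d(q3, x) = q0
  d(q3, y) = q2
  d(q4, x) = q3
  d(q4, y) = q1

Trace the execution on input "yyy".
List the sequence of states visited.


Input: yyy
d(q0, y) = q4
d(q4, y) = q1
d(q1, y) = q4


q0 -> q4 -> q1 -> q4


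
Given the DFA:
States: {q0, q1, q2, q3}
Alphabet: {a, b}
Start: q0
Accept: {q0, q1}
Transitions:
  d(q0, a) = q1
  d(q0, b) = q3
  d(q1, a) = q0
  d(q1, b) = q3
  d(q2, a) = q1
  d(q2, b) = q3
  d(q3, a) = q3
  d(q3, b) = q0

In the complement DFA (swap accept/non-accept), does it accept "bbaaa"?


Trace: q0 -> q3 -> q0 -> q1 -> q0 -> q1
Final: q1
Original accept: {q0, q1}
Complement: q1 is in original accept

No, complement rejects (original accepts)


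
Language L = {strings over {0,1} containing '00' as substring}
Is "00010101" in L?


'00' occurs at index 0

Yes, "00010101" is in L


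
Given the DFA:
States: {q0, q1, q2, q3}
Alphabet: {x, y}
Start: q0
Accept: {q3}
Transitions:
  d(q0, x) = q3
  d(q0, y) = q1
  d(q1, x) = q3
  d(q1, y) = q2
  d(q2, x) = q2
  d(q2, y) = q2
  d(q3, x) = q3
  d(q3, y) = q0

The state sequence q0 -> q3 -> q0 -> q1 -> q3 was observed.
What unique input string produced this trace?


Trace back each transition to find the symbol:
  q0 --[x]--> q3
  q3 --[y]--> q0
  q0 --[y]--> q1
  q1 --[x]--> q3

"xyyx"


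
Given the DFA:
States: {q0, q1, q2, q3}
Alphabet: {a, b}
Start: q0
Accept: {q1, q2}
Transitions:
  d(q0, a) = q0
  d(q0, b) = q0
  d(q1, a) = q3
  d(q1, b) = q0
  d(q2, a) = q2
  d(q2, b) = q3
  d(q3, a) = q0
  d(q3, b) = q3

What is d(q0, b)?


Looking up transition d(q0, b)

q0


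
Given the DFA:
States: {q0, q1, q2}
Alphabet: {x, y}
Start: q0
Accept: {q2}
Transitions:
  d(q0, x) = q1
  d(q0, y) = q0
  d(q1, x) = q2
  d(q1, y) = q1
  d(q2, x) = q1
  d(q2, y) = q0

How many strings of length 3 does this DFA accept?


Enumerating all length-3 strings:
  "xxx" -> q1 [reject]
  "xxy" -> q0 [reject]
  "xyx" -> q2 [accept]
  "xyy" -> q1 [reject]
  "yxx" -> q2 [accept]
  "yxy" -> q1 [reject]
  "yyx" -> q1 [reject]
  "yyy" -> q0 [reject]

2 out of 8


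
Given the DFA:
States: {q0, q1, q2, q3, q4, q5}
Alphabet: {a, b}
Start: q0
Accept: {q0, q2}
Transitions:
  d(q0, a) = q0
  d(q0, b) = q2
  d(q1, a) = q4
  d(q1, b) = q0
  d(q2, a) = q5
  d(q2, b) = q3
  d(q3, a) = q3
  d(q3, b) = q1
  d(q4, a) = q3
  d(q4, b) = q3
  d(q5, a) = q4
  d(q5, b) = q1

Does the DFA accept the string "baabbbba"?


Trace: q0 -> q2 -> q5 -> q4 -> q3 -> q1 -> q0 -> q2 -> q5
Final state: q5
Accept states: {q0, q2}

No, rejected (final state q5 is not an accept state)


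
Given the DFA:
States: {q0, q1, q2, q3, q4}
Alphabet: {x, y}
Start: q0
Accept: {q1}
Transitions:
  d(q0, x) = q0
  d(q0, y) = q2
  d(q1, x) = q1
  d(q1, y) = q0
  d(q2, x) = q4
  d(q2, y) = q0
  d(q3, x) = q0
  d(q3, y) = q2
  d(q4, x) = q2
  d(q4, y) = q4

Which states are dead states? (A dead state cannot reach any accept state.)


Forward reachability from each state:
  q0 -> reaches {q0, q2, q4}, no accept state (dead)
  q1 -> reaches accept state q1 (live)
  q2 -> reaches {q0, q2, q4}, no accept state (dead)
  q3 -> reaches {q0, q2, q3, q4}, no accept state (dead)
  q4 -> reaches {q0, q2, q4}, no accept state (dead)

{q0, q2, q3, q4}


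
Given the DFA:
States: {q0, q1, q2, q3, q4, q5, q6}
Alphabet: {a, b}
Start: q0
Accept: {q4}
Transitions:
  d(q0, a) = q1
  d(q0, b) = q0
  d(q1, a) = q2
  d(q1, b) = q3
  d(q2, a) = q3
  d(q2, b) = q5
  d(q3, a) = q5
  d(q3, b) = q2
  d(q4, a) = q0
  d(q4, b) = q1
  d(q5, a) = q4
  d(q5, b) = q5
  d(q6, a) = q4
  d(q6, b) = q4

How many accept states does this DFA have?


Accept states listed: {q4}
Counting: q4(1)

1


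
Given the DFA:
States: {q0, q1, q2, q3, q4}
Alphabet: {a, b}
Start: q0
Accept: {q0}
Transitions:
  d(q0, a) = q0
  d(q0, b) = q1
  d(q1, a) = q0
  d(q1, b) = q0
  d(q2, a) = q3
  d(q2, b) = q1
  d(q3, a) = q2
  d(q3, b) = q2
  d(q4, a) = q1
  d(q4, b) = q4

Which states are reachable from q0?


BFS from q0:
  layer 0: {q0}
  layer 1: {q1}

{q0, q1}


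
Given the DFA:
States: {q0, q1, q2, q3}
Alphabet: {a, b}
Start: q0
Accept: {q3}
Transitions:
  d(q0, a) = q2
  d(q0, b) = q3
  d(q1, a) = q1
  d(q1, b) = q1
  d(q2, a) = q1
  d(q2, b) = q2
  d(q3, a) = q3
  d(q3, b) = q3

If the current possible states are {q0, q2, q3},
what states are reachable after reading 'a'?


Apply transition on 'a' from each current state:
  d(q0, a) = q2
  d(q2, a) = q1
  d(q3, a) = q3

{q1, q2, q3}


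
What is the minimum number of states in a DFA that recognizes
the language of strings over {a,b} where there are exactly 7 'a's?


States: count = 0, 1, ..., 7 (that's 8 states), plus a dead state for count > 7.
Total: 8 + 1 = 9. Accept = count-7 state.

9


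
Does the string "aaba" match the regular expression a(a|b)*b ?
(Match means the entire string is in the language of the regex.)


|string| = 4; first = 'a'; last = 'a'

No, "aaba" does not match a(a|b)*b


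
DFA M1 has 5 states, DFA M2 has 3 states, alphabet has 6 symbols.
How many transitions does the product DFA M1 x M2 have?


Product DFA has 5 * 3 = 15 states.
Each has 6 transitions: 15 * 6 = 90

90


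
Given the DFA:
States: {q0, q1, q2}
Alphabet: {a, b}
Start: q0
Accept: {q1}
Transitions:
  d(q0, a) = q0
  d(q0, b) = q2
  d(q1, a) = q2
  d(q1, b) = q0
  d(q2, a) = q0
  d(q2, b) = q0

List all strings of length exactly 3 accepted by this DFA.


All strings of length 3: 8 total
Accepted: 0

None


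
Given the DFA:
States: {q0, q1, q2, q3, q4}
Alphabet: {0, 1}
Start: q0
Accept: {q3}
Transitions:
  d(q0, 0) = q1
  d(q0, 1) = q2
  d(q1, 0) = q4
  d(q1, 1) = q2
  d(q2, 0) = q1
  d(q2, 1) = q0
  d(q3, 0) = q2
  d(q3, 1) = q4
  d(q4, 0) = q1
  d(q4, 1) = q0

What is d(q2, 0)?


Looking up transition d(q2, 0)

q1


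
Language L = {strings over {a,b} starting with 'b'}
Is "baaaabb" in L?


first symbol = 'b'

Yes, "baaaabb" is in L


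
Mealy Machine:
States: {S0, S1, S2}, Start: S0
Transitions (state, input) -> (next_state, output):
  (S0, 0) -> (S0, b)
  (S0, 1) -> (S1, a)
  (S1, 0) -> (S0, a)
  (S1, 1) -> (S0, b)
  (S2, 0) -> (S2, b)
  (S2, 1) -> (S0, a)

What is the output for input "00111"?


Step-by-step:
  (S0, 0) -> (S0, b)
  (S0, 0) -> (S0, b)
  (S0, 1) -> (S1, a)
  (S1, 1) -> (S0, b)
  (S0, 1) -> (S1, a)

"bbaba"


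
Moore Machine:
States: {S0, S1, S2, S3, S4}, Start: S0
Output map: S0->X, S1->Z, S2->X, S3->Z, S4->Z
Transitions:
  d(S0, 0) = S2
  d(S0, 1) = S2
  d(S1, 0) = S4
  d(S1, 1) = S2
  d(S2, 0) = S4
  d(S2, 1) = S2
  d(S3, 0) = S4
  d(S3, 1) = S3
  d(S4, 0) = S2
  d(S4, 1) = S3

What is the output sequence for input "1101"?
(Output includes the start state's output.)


Start: S0 (output X)
  --1--> S2 (output X)
  --1--> S2 (output X)
  --0--> S4 (output Z)
  --1--> S3 (output Z)

"XXXZZ"


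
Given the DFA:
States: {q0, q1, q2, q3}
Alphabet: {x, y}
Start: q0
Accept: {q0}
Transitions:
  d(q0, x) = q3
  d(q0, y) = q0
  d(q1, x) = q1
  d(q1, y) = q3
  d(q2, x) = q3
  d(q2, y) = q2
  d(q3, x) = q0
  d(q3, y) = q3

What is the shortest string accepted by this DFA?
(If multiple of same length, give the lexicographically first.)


BFS by string length (lex-first path to each state shown):
  len 0: q0<-""
Found accept state at length 0.

"" (empty string)


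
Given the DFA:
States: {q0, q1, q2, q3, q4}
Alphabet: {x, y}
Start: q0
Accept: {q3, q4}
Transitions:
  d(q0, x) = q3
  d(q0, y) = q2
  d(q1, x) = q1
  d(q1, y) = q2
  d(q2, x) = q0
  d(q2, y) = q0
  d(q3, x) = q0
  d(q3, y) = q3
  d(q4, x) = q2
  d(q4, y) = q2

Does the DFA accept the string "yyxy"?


Trace: q0 -> q2 -> q0 -> q3 -> q3
Final state: q3
Accept states: {q3, q4}

Yes, accepted (final state q3 is an accept state)


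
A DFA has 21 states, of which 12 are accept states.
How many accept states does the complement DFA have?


Complement swaps accept and non-accept states.
21 - 12 = 9

9


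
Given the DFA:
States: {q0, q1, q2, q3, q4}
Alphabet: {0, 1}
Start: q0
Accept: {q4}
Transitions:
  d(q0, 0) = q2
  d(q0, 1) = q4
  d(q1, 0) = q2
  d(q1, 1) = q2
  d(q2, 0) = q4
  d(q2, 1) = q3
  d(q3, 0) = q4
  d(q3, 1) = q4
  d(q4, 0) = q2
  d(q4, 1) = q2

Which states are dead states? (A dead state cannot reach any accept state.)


Forward reachability from each state:
  q0 -> reaches accept state q4 (live)
  q1 -> reaches accept state q4 (live)
  q2 -> reaches accept state q4 (live)
  q3 -> reaches accept state q4 (live)
  q4 -> reaches accept state q4 (live)

None (all states can reach an accept state)


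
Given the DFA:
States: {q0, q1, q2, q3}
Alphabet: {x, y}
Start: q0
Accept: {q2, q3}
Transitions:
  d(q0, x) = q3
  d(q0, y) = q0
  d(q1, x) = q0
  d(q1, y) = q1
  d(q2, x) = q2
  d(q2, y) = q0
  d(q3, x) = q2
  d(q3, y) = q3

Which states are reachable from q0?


BFS from q0:
  layer 0: {q0}
  layer 1: {q3}
  layer 2: {q2}

{q0, q2, q3}


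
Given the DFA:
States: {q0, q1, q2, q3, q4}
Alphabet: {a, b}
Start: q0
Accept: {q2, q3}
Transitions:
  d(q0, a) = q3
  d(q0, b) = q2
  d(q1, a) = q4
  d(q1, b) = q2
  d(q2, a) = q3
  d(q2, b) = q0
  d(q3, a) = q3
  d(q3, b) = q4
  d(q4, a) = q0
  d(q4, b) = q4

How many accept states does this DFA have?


Accept states listed: {q2, q3}
Counting: q2(1) q3(2)

2


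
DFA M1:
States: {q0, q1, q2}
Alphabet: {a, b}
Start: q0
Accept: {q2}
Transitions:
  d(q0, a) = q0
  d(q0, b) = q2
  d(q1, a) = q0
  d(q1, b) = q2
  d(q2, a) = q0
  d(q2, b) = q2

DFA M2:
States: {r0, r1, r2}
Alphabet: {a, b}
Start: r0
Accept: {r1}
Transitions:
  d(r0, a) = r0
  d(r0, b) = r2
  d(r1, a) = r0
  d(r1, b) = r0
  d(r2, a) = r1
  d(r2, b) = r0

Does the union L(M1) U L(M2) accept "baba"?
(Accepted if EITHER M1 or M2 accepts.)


M1: final=q0 accepted=False
M2: final=r0 accepted=False

No, union rejects (neither accepts)


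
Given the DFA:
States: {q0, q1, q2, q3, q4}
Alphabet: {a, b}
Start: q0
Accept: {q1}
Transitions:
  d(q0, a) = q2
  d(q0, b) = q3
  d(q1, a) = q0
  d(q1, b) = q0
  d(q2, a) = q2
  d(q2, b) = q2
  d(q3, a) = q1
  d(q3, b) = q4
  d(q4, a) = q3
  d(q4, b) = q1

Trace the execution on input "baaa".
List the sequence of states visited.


Input: baaa
d(q0, b) = q3
d(q3, a) = q1
d(q1, a) = q0
d(q0, a) = q2


q0 -> q3 -> q1 -> q0 -> q2


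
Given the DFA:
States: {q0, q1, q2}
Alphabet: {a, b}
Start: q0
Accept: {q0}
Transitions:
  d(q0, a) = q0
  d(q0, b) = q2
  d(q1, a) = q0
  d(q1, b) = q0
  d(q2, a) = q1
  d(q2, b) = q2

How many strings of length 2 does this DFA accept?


Enumerating all length-2 strings:
  "aa" -> q0 [accept]
  "ab" -> q2 [reject]
  "ba" -> q1 [reject]
  "bb" -> q2 [reject]

1 out of 4


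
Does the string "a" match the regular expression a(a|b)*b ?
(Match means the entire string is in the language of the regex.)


|string| = 1; first = 'a'; last = 'a'

No, "a" does not match a(a|b)*b


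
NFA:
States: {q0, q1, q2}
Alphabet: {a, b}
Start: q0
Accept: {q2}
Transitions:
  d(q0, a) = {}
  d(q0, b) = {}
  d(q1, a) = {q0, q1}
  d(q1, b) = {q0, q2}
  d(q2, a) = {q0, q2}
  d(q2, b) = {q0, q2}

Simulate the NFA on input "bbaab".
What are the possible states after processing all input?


Start: {q0}
  --b--> {}
  --b--> {}
  --a--> {}
  --a--> {}
  --b--> {}

{} (empty set, no valid transitions)


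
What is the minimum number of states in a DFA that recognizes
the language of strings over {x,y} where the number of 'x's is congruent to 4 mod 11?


States track (count of 'x') mod 11.
Need 11 states: one per remainder 0..10; accept = remainder 4.

11


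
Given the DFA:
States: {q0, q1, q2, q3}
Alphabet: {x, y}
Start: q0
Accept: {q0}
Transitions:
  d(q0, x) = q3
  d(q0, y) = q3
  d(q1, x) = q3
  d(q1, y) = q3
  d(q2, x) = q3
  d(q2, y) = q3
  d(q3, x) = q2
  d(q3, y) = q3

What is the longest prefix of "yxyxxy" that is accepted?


Run the DFA, marking each prefix where the state is accepting:
  "" -> q0 [accept]
  "y" -> q3 [reject]
  "yx" -> q2 [reject]
  "yxy" -> q3 [reject]
  "yxyx" -> q2 [reject]
  "yxyxx" -> q3 [reject]
  "yxyxxy" -> q3 [reject]

""


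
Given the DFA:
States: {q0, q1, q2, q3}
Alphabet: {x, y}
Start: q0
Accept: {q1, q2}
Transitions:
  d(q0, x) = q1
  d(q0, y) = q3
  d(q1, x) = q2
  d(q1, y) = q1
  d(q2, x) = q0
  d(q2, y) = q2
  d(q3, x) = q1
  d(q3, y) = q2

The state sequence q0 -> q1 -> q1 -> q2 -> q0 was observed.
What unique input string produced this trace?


Trace back each transition to find the symbol:
  q0 --[x]--> q1
  q1 --[y]--> q1
  q1 --[x]--> q2
  q2 --[x]--> q0

"xyxx"


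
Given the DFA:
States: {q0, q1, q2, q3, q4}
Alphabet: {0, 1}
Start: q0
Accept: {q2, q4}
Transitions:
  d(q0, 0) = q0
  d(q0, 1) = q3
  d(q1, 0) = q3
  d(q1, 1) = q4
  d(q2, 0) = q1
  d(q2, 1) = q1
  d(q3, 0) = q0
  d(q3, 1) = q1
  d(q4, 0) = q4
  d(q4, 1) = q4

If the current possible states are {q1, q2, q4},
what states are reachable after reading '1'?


Apply transition on '1' from each current state:
  d(q1, 1) = q4
  d(q2, 1) = q1
  d(q4, 1) = q4

{q1, q4}


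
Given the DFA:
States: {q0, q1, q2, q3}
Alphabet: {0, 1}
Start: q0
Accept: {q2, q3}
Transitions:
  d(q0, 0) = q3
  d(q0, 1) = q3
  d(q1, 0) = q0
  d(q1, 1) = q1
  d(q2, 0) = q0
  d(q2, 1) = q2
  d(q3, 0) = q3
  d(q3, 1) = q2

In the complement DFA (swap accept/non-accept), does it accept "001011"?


Trace: q0 -> q3 -> q3 -> q2 -> q0 -> q3 -> q2
Final: q2
Original accept: {q2, q3}
Complement: q2 is in original accept

No, complement rejects (original accepts)


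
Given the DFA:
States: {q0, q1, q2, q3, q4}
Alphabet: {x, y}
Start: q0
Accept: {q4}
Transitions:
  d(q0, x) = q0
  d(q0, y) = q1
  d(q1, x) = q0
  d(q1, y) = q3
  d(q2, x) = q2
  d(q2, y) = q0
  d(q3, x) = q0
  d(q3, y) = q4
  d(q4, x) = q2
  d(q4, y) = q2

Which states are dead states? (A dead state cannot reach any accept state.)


Forward reachability from each state:
  q0 -> reaches accept state q4 (live)
  q1 -> reaches accept state q4 (live)
  q2 -> reaches accept state q4 (live)
  q3 -> reaches accept state q4 (live)
  q4 -> reaches accept state q4 (live)

None (all states can reach an accept state)


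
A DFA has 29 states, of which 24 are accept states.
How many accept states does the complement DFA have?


Complement swaps accept and non-accept states.
29 - 24 = 5

5


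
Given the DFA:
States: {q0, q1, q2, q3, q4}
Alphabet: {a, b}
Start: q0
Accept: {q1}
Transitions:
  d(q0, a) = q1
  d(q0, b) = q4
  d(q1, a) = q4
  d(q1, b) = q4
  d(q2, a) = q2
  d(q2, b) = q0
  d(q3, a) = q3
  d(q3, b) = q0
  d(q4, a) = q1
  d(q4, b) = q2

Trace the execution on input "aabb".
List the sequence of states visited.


Input: aabb
d(q0, a) = q1
d(q1, a) = q4
d(q4, b) = q2
d(q2, b) = q0


q0 -> q1 -> q4 -> q2 -> q0


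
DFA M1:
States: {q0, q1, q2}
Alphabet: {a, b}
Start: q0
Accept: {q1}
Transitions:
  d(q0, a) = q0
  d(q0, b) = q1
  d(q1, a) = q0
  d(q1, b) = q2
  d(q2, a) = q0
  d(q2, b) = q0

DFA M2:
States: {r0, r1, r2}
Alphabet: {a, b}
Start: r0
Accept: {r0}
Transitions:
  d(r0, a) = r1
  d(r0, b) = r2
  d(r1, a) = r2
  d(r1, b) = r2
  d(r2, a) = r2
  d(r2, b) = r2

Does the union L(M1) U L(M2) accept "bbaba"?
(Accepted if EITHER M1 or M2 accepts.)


M1: final=q0 accepted=False
M2: final=r2 accepted=False

No, union rejects (neither accepts)


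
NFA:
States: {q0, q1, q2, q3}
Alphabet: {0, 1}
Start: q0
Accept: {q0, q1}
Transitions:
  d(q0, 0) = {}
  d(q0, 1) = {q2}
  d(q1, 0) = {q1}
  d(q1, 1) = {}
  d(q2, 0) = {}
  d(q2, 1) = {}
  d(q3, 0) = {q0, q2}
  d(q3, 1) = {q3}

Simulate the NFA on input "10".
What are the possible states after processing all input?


Start: {q0}
  --1--> {q2}
  --0--> {}

{} (empty set, no valid transitions)


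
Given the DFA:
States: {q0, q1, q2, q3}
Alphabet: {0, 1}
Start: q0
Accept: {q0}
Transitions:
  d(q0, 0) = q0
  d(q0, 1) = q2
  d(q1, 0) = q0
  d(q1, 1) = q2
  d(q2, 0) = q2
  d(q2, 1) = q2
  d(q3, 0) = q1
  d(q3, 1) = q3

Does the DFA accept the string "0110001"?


Trace: q0 -> q0 -> q2 -> q2 -> q2 -> q2 -> q2 -> q2
Final state: q2
Accept states: {q0}

No, rejected (final state q2 is not an accept state)


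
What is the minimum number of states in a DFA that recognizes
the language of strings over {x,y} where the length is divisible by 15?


States track (length) mod 15.
Need 15 states: one per remainder 0..14; accept = remainder 0.

15


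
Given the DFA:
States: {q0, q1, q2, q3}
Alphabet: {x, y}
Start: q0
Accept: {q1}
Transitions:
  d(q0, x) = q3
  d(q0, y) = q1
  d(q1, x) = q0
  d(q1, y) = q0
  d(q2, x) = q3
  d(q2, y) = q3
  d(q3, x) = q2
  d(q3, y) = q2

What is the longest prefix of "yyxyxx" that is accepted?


Run the DFA, marking each prefix where the state is accepting:
  "" -> q0 [reject]
  "y" -> q1 [accept]
  "yy" -> q0 [reject]
  "yyx" -> q3 [reject]
  "yyxy" -> q2 [reject]
  "yyxyx" -> q3 [reject]
  "yyxyxx" -> q2 [reject]

"y"


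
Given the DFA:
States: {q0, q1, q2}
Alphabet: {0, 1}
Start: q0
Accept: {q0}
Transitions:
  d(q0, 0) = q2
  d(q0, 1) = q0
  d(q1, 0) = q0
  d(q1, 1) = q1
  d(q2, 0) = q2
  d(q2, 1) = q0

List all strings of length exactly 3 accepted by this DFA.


All strings of length 3: 8 total
Accepted: 4

"001", "011", "101", "111"


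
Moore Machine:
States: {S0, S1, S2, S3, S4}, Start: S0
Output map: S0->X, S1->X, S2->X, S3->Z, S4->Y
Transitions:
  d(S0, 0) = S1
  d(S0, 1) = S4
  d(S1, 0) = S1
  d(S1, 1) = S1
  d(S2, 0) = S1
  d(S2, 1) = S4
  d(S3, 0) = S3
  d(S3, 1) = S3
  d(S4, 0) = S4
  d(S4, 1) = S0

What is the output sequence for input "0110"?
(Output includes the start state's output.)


Start: S0 (output X)
  --0--> S1 (output X)
  --1--> S1 (output X)
  --1--> S1 (output X)
  --0--> S1 (output X)

"XXXXX"


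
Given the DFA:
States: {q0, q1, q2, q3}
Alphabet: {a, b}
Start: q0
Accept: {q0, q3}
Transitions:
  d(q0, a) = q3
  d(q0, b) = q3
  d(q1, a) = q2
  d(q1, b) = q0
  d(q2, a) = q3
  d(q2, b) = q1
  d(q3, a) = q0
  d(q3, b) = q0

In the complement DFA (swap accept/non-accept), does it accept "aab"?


Trace: q0 -> q3 -> q0 -> q3
Final: q3
Original accept: {q0, q3}
Complement: q3 is in original accept

No, complement rejects (original accepts)


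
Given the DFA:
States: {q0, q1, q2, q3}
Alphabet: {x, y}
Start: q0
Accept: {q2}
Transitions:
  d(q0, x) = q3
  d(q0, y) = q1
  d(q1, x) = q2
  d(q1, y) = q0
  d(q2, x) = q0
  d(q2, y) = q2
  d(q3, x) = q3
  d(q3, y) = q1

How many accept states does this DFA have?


Accept states listed: {q2}
Counting: q2(1)

1


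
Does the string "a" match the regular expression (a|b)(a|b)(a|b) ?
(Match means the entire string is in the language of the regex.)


|string| = 1; first = 'a'; last = 'a'

No, "a" does not match (a|b)(a|b)(a|b)


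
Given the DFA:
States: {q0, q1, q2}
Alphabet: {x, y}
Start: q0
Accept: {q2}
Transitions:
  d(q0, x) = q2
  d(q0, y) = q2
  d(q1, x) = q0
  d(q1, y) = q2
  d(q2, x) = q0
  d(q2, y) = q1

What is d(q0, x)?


Looking up transition d(q0, x)

q2


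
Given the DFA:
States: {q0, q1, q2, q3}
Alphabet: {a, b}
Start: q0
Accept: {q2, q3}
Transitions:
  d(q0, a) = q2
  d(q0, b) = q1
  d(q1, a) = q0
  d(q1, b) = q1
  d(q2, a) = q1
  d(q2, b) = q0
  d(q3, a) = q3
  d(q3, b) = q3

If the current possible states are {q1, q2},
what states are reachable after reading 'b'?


Apply transition on 'b' from each current state:
  d(q1, b) = q1
  d(q2, b) = q0

{q0, q1}


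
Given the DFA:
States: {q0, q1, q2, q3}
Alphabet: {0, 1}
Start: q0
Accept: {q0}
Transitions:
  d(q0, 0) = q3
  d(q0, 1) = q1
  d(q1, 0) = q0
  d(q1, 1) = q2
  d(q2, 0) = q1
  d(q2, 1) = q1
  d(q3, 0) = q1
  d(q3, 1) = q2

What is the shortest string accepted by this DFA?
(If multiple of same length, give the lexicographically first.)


BFS by string length (lex-first path to each state shown):
  len 0: q0<-""
Found accept state at length 0.

"" (empty string)
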